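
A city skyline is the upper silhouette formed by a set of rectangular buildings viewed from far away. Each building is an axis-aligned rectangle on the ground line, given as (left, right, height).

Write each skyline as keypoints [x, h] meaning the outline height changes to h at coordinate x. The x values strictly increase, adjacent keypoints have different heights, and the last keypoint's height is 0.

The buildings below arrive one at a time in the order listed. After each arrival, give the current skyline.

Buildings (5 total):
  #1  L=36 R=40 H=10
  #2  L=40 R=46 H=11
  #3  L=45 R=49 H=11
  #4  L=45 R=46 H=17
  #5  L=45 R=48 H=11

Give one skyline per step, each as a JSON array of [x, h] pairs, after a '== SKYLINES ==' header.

== SKYLINES ==
[[36,10],[40,0]]
[[36,10],[40,11],[46,0]]
[[36,10],[40,11],[49,0]]
[[36,10],[40,11],[45,17],[46,11],[49,0]]
[[36,10],[40,11],[45,17],[46,11],[49,0]]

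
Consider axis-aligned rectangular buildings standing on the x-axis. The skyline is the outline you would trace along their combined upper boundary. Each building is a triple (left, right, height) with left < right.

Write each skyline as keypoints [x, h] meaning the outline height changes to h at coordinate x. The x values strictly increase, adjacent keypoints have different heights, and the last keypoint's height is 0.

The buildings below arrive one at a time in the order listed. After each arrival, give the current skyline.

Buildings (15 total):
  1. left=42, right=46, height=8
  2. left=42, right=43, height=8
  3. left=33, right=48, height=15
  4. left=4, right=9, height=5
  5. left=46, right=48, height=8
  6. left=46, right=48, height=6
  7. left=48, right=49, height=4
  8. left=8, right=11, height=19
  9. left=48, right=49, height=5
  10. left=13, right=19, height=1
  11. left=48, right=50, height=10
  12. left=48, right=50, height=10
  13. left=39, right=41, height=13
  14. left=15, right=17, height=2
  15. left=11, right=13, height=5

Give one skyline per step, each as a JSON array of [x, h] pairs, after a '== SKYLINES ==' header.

== SKYLINES ==
[[42,8],[46,0]]
[[42,8],[46,0]]
[[33,15],[48,0]]
[[4,5],[9,0],[33,15],[48,0]]
[[4,5],[9,0],[33,15],[48,0]]
[[4,5],[9,0],[33,15],[48,0]]
[[4,5],[9,0],[33,15],[48,4],[49,0]]
[[4,5],[8,19],[11,0],[33,15],[48,4],[49,0]]
[[4,5],[8,19],[11,0],[33,15],[48,5],[49,0]]
[[4,5],[8,19],[11,0],[13,1],[19,0],[33,15],[48,5],[49,0]]
[[4,5],[8,19],[11,0],[13,1],[19,0],[33,15],[48,10],[50,0]]
[[4,5],[8,19],[11,0],[13,1],[19,0],[33,15],[48,10],[50,0]]
[[4,5],[8,19],[11,0],[13,1],[19,0],[33,15],[48,10],[50,0]]
[[4,5],[8,19],[11,0],[13,1],[15,2],[17,1],[19,0],[33,15],[48,10],[50,0]]
[[4,5],[8,19],[11,5],[13,1],[15,2],[17,1],[19,0],[33,15],[48,10],[50,0]]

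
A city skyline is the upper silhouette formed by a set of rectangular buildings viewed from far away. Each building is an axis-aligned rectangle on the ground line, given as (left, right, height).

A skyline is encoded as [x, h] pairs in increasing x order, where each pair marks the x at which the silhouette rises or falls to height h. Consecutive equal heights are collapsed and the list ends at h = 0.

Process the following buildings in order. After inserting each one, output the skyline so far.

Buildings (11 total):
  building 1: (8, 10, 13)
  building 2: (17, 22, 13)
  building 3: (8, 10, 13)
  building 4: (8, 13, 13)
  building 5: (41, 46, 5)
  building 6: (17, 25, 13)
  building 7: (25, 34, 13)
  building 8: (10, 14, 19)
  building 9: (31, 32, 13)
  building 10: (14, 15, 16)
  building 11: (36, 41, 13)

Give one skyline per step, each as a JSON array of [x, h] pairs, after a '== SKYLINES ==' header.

== SKYLINES ==
[[8,13],[10,0]]
[[8,13],[10,0],[17,13],[22,0]]
[[8,13],[10,0],[17,13],[22,0]]
[[8,13],[13,0],[17,13],[22,0]]
[[8,13],[13,0],[17,13],[22,0],[41,5],[46,0]]
[[8,13],[13,0],[17,13],[25,0],[41,5],[46,0]]
[[8,13],[13,0],[17,13],[34,0],[41,5],[46,0]]
[[8,13],[10,19],[14,0],[17,13],[34,0],[41,5],[46,0]]
[[8,13],[10,19],[14,0],[17,13],[34,0],[41,5],[46,0]]
[[8,13],[10,19],[14,16],[15,0],[17,13],[34,0],[41,5],[46,0]]
[[8,13],[10,19],[14,16],[15,0],[17,13],[34,0],[36,13],[41,5],[46,0]]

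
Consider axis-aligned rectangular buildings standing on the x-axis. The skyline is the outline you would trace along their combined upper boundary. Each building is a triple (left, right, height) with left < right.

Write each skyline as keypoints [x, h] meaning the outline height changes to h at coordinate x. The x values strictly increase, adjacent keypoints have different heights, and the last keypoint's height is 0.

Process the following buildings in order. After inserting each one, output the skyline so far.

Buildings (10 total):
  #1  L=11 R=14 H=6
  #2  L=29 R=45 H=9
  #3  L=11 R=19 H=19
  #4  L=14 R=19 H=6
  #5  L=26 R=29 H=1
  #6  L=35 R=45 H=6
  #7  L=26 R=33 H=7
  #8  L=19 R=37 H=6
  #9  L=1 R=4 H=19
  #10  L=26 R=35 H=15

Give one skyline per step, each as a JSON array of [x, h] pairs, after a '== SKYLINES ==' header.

== SKYLINES ==
[[11,6],[14,0]]
[[11,6],[14,0],[29,9],[45,0]]
[[11,19],[19,0],[29,9],[45,0]]
[[11,19],[19,0],[29,9],[45,0]]
[[11,19],[19,0],[26,1],[29,9],[45,0]]
[[11,19],[19,0],[26,1],[29,9],[45,0]]
[[11,19],[19,0],[26,7],[29,9],[45,0]]
[[11,19],[19,6],[26,7],[29,9],[45,0]]
[[1,19],[4,0],[11,19],[19,6],[26,7],[29,9],[45,0]]
[[1,19],[4,0],[11,19],[19,6],[26,15],[35,9],[45,0]]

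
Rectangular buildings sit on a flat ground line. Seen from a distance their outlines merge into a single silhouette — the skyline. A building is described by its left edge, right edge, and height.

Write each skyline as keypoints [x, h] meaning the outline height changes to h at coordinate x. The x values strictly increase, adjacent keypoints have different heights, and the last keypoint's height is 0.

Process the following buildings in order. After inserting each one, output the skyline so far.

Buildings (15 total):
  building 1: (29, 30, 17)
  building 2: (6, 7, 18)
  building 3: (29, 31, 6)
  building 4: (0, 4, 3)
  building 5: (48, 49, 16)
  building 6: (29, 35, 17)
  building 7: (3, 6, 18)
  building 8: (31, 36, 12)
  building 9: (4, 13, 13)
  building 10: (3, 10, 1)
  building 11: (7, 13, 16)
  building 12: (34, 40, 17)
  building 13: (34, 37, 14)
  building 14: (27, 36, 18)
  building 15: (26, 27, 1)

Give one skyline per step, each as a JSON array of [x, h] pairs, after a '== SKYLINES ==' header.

== SKYLINES ==
[[29,17],[30,0]]
[[6,18],[7,0],[29,17],[30,0]]
[[6,18],[7,0],[29,17],[30,6],[31,0]]
[[0,3],[4,0],[6,18],[7,0],[29,17],[30,6],[31,0]]
[[0,3],[4,0],[6,18],[7,0],[29,17],[30,6],[31,0],[48,16],[49,0]]
[[0,3],[4,0],[6,18],[7,0],[29,17],[35,0],[48,16],[49,0]]
[[0,3],[3,18],[7,0],[29,17],[35,0],[48,16],[49,0]]
[[0,3],[3,18],[7,0],[29,17],[35,12],[36,0],[48,16],[49,0]]
[[0,3],[3,18],[7,13],[13,0],[29,17],[35,12],[36,0],[48,16],[49,0]]
[[0,3],[3,18],[7,13],[13,0],[29,17],[35,12],[36,0],[48,16],[49,0]]
[[0,3],[3,18],[7,16],[13,0],[29,17],[35,12],[36,0],[48,16],[49,0]]
[[0,3],[3,18],[7,16],[13,0],[29,17],[40,0],[48,16],[49,0]]
[[0,3],[3,18],[7,16],[13,0],[29,17],[40,0],[48,16],[49,0]]
[[0,3],[3,18],[7,16],[13,0],[27,18],[36,17],[40,0],[48,16],[49,0]]
[[0,3],[3,18],[7,16],[13,0],[26,1],[27,18],[36,17],[40,0],[48,16],[49,0]]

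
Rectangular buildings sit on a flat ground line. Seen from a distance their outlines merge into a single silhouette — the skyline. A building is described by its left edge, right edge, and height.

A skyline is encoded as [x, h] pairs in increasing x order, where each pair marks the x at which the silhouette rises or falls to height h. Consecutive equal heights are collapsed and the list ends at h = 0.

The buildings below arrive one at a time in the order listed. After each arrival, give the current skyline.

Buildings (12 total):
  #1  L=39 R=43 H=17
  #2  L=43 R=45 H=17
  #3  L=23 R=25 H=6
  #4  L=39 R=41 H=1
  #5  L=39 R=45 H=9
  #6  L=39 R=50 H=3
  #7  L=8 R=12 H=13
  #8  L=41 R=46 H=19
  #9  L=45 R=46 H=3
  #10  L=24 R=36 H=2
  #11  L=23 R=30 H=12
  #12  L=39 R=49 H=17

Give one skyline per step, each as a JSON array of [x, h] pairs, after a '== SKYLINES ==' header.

== SKYLINES ==
[[39,17],[43,0]]
[[39,17],[45,0]]
[[23,6],[25,0],[39,17],[45,0]]
[[23,6],[25,0],[39,17],[45,0]]
[[23,6],[25,0],[39,17],[45,0]]
[[23,6],[25,0],[39,17],[45,3],[50,0]]
[[8,13],[12,0],[23,6],[25,0],[39,17],[45,3],[50,0]]
[[8,13],[12,0],[23,6],[25,0],[39,17],[41,19],[46,3],[50,0]]
[[8,13],[12,0],[23,6],[25,0],[39,17],[41,19],[46,3],[50,0]]
[[8,13],[12,0],[23,6],[25,2],[36,0],[39,17],[41,19],[46,3],[50,0]]
[[8,13],[12,0],[23,12],[30,2],[36,0],[39,17],[41,19],[46,3],[50,0]]
[[8,13],[12,0],[23,12],[30,2],[36,0],[39,17],[41,19],[46,17],[49,3],[50,0]]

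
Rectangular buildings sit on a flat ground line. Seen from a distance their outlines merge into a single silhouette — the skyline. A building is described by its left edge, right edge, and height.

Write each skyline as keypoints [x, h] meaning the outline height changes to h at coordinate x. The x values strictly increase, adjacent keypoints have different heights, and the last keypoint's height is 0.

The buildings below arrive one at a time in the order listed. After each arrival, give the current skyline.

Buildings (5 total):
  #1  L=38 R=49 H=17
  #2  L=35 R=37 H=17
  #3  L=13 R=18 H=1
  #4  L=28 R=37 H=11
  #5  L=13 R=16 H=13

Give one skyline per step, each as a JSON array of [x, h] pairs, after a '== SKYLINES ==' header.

== SKYLINES ==
[[38,17],[49,0]]
[[35,17],[37,0],[38,17],[49,0]]
[[13,1],[18,0],[35,17],[37,0],[38,17],[49,0]]
[[13,1],[18,0],[28,11],[35,17],[37,0],[38,17],[49,0]]
[[13,13],[16,1],[18,0],[28,11],[35,17],[37,0],[38,17],[49,0]]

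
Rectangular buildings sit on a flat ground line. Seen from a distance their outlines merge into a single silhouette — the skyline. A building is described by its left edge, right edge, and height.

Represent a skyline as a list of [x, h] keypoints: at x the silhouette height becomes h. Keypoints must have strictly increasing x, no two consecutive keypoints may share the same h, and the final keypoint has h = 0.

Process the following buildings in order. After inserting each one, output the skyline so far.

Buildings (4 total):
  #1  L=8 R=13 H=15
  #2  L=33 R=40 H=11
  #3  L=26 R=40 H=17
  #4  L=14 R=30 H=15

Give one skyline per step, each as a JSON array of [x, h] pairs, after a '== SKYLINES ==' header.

== SKYLINES ==
[[8,15],[13,0]]
[[8,15],[13,0],[33,11],[40,0]]
[[8,15],[13,0],[26,17],[40,0]]
[[8,15],[13,0],[14,15],[26,17],[40,0]]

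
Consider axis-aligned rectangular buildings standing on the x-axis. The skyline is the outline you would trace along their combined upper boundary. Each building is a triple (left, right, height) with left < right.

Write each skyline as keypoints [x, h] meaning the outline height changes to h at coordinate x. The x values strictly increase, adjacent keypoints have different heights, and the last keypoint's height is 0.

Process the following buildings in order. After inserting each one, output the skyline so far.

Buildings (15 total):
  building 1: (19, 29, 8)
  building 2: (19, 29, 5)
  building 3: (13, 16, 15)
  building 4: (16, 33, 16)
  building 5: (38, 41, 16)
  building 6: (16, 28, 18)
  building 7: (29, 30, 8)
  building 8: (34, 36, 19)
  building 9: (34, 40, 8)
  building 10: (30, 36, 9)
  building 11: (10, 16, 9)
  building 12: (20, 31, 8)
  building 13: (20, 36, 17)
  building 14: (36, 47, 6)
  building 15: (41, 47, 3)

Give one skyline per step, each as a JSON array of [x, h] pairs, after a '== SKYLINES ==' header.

== SKYLINES ==
[[19,8],[29,0]]
[[19,8],[29,0]]
[[13,15],[16,0],[19,8],[29,0]]
[[13,15],[16,16],[33,0]]
[[13,15],[16,16],[33,0],[38,16],[41,0]]
[[13,15],[16,18],[28,16],[33,0],[38,16],[41,0]]
[[13,15],[16,18],[28,16],[33,0],[38,16],[41,0]]
[[13,15],[16,18],[28,16],[33,0],[34,19],[36,0],[38,16],[41,0]]
[[13,15],[16,18],[28,16],[33,0],[34,19],[36,8],[38,16],[41,0]]
[[13,15],[16,18],[28,16],[33,9],[34,19],[36,8],[38,16],[41,0]]
[[10,9],[13,15],[16,18],[28,16],[33,9],[34,19],[36,8],[38,16],[41,0]]
[[10,9],[13,15],[16,18],[28,16],[33,9],[34,19],[36,8],[38,16],[41,0]]
[[10,9],[13,15],[16,18],[28,17],[34,19],[36,8],[38,16],[41,0]]
[[10,9],[13,15],[16,18],[28,17],[34,19],[36,8],[38,16],[41,6],[47,0]]
[[10,9],[13,15],[16,18],[28,17],[34,19],[36,8],[38,16],[41,6],[47,0]]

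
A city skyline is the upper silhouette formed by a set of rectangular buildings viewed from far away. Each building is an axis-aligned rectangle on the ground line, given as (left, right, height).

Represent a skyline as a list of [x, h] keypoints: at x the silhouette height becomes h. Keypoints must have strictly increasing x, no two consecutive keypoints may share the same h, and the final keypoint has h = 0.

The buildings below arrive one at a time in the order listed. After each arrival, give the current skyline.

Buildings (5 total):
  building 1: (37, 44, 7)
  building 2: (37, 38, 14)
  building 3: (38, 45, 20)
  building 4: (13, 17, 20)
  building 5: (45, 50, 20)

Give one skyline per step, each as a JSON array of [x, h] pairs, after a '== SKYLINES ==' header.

== SKYLINES ==
[[37,7],[44,0]]
[[37,14],[38,7],[44,0]]
[[37,14],[38,20],[45,0]]
[[13,20],[17,0],[37,14],[38,20],[45,0]]
[[13,20],[17,0],[37,14],[38,20],[50,0]]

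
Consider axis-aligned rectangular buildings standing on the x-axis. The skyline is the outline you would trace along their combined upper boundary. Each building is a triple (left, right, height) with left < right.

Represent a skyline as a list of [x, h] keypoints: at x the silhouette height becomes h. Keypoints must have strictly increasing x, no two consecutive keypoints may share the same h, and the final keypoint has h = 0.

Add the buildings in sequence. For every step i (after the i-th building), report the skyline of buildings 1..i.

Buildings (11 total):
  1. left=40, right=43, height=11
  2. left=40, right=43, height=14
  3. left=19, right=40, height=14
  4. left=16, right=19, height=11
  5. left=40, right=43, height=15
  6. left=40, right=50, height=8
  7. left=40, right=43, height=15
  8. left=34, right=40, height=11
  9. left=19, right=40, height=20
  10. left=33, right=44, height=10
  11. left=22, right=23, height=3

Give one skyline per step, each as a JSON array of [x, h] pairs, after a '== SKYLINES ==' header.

== SKYLINES ==
[[40,11],[43,0]]
[[40,14],[43,0]]
[[19,14],[43,0]]
[[16,11],[19,14],[43,0]]
[[16,11],[19,14],[40,15],[43,0]]
[[16,11],[19,14],[40,15],[43,8],[50,0]]
[[16,11],[19,14],[40,15],[43,8],[50,0]]
[[16,11],[19,14],[40,15],[43,8],[50,0]]
[[16,11],[19,20],[40,15],[43,8],[50,0]]
[[16,11],[19,20],[40,15],[43,10],[44,8],[50,0]]
[[16,11],[19,20],[40,15],[43,10],[44,8],[50,0]]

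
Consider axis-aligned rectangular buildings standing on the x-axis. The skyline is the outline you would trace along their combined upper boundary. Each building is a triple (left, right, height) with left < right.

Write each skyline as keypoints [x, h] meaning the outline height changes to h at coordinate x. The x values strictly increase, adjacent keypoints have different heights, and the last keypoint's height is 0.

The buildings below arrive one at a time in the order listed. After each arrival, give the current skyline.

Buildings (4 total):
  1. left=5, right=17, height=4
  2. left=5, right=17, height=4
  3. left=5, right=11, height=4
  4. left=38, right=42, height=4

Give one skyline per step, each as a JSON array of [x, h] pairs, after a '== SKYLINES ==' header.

== SKYLINES ==
[[5,4],[17,0]]
[[5,4],[17,0]]
[[5,4],[17,0]]
[[5,4],[17,0],[38,4],[42,0]]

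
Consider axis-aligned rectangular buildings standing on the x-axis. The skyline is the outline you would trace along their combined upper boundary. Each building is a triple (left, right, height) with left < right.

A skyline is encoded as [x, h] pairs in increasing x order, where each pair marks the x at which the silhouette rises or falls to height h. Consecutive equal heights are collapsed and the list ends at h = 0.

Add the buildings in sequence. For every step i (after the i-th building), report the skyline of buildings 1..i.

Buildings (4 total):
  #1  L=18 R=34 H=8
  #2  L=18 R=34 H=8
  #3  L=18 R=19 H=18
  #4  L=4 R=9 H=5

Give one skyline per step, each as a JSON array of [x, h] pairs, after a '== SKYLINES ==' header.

== SKYLINES ==
[[18,8],[34,0]]
[[18,8],[34,0]]
[[18,18],[19,8],[34,0]]
[[4,5],[9,0],[18,18],[19,8],[34,0]]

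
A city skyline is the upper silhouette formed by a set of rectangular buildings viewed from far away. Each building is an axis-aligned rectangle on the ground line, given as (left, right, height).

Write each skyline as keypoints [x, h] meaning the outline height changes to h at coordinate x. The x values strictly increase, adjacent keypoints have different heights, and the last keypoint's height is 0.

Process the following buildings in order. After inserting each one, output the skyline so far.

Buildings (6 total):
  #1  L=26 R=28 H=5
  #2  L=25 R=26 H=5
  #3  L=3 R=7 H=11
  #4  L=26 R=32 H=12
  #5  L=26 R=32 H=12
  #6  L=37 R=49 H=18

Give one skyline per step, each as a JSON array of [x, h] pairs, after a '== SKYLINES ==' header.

== SKYLINES ==
[[26,5],[28,0]]
[[25,5],[28,0]]
[[3,11],[7,0],[25,5],[28,0]]
[[3,11],[7,0],[25,5],[26,12],[32,0]]
[[3,11],[7,0],[25,5],[26,12],[32,0]]
[[3,11],[7,0],[25,5],[26,12],[32,0],[37,18],[49,0]]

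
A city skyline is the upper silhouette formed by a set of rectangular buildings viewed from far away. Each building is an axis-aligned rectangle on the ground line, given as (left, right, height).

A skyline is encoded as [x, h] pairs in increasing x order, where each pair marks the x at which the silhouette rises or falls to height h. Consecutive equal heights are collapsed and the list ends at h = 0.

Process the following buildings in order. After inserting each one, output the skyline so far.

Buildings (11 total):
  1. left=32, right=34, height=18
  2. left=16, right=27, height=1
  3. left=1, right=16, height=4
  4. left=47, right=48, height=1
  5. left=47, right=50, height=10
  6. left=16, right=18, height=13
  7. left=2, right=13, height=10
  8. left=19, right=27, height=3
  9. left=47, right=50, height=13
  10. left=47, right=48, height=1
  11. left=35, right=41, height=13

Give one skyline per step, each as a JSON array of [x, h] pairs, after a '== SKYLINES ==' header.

== SKYLINES ==
[[32,18],[34,0]]
[[16,1],[27,0],[32,18],[34,0]]
[[1,4],[16,1],[27,0],[32,18],[34,0]]
[[1,4],[16,1],[27,0],[32,18],[34,0],[47,1],[48,0]]
[[1,4],[16,1],[27,0],[32,18],[34,0],[47,10],[50,0]]
[[1,4],[16,13],[18,1],[27,0],[32,18],[34,0],[47,10],[50,0]]
[[1,4],[2,10],[13,4],[16,13],[18,1],[27,0],[32,18],[34,0],[47,10],[50,0]]
[[1,4],[2,10],[13,4],[16,13],[18,1],[19,3],[27,0],[32,18],[34,0],[47,10],[50,0]]
[[1,4],[2,10],[13,4],[16,13],[18,1],[19,3],[27,0],[32,18],[34,0],[47,13],[50,0]]
[[1,4],[2,10],[13,4],[16,13],[18,1],[19,3],[27,0],[32,18],[34,0],[47,13],[50,0]]
[[1,4],[2,10],[13,4],[16,13],[18,1],[19,3],[27,0],[32,18],[34,0],[35,13],[41,0],[47,13],[50,0]]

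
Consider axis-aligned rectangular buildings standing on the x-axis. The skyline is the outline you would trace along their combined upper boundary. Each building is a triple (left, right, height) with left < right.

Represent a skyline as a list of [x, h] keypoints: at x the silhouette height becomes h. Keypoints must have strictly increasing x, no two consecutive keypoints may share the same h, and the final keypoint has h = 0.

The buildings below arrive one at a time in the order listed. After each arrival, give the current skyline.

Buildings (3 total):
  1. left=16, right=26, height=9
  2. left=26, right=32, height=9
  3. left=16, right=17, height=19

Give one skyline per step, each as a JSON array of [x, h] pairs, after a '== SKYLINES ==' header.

== SKYLINES ==
[[16,9],[26,0]]
[[16,9],[32,0]]
[[16,19],[17,9],[32,0]]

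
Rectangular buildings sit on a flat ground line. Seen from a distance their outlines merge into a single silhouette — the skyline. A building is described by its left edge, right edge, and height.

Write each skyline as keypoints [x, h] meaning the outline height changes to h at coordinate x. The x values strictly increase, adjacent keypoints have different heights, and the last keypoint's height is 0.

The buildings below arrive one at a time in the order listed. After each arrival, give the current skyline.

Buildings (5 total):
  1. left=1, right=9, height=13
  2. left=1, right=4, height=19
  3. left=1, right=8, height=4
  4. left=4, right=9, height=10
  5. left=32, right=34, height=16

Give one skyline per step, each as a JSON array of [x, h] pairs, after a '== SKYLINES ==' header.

== SKYLINES ==
[[1,13],[9,0]]
[[1,19],[4,13],[9,0]]
[[1,19],[4,13],[9,0]]
[[1,19],[4,13],[9,0]]
[[1,19],[4,13],[9,0],[32,16],[34,0]]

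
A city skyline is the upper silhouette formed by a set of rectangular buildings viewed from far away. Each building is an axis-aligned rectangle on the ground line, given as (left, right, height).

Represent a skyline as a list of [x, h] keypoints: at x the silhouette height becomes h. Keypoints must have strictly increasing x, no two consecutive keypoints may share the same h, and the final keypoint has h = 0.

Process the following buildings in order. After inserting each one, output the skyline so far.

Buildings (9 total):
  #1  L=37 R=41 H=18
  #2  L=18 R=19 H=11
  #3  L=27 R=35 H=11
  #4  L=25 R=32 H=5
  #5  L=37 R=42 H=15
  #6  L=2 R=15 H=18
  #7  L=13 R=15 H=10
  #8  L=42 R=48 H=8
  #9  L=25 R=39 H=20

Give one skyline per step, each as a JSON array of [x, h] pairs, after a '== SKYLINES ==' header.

== SKYLINES ==
[[37,18],[41,0]]
[[18,11],[19,0],[37,18],[41,0]]
[[18,11],[19,0],[27,11],[35,0],[37,18],[41,0]]
[[18,11],[19,0],[25,5],[27,11],[35,0],[37,18],[41,0]]
[[18,11],[19,0],[25,5],[27,11],[35,0],[37,18],[41,15],[42,0]]
[[2,18],[15,0],[18,11],[19,0],[25,5],[27,11],[35,0],[37,18],[41,15],[42,0]]
[[2,18],[15,0],[18,11],[19,0],[25,5],[27,11],[35,0],[37,18],[41,15],[42,0]]
[[2,18],[15,0],[18,11],[19,0],[25,5],[27,11],[35,0],[37,18],[41,15],[42,8],[48,0]]
[[2,18],[15,0],[18,11],[19,0],[25,20],[39,18],[41,15],[42,8],[48,0]]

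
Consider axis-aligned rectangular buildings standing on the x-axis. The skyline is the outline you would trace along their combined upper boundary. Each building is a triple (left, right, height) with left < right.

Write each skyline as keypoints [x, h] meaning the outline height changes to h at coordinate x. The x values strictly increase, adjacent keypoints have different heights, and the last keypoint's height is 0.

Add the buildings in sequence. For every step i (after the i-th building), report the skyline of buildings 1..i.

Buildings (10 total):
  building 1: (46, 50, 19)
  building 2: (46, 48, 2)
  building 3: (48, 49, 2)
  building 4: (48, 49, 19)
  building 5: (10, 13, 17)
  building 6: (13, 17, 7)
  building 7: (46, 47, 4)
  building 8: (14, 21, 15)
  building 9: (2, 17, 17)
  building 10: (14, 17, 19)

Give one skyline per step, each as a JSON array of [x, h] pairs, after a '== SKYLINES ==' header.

== SKYLINES ==
[[46,19],[50,0]]
[[46,19],[50,0]]
[[46,19],[50,0]]
[[46,19],[50,0]]
[[10,17],[13,0],[46,19],[50,0]]
[[10,17],[13,7],[17,0],[46,19],[50,0]]
[[10,17],[13,7],[17,0],[46,19],[50,0]]
[[10,17],[13,7],[14,15],[21,0],[46,19],[50,0]]
[[2,17],[17,15],[21,0],[46,19],[50,0]]
[[2,17],[14,19],[17,15],[21,0],[46,19],[50,0]]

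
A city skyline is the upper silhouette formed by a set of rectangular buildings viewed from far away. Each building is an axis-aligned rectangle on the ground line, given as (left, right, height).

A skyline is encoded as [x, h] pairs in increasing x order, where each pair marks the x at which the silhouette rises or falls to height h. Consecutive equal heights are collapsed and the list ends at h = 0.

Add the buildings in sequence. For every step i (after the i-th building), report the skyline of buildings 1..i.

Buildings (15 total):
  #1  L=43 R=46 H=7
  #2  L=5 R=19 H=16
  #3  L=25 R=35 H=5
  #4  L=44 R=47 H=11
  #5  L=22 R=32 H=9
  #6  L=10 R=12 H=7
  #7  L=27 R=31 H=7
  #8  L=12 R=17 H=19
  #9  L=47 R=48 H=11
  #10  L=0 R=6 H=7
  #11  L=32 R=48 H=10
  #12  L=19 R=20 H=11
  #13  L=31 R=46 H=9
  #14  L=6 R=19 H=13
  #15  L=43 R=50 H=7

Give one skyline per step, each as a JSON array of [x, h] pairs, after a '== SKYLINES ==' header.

== SKYLINES ==
[[43,7],[46,0]]
[[5,16],[19,0],[43,7],[46,0]]
[[5,16],[19,0],[25,5],[35,0],[43,7],[46,0]]
[[5,16],[19,0],[25,5],[35,0],[43,7],[44,11],[47,0]]
[[5,16],[19,0],[22,9],[32,5],[35,0],[43,7],[44,11],[47,0]]
[[5,16],[19,0],[22,9],[32,5],[35,0],[43,7],[44,11],[47,0]]
[[5,16],[19,0],[22,9],[32,5],[35,0],[43,7],[44,11],[47,0]]
[[5,16],[12,19],[17,16],[19,0],[22,9],[32,5],[35,0],[43,7],[44,11],[47,0]]
[[5,16],[12,19],[17,16],[19,0],[22,9],[32,5],[35,0],[43,7],[44,11],[48,0]]
[[0,7],[5,16],[12,19],[17,16],[19,0],[22,9],[32,5],[35,0],[43,7],[44,11],[48,0]]
[[0,7],[5,16],[12,19],[17,16],[19,0],[22,9],[32,10],[44,11],[48,0]]
[[0,7],[5,16],[12,19],[17,16],[19,11],[20,0],[22,9],[32,10],[44,11],[48,0]]
[[0,7],[5,16],[12,19],[17,16],[19,11],[20,0],[22,9],[32,10],[44,11],[48,0]]
[[0,7],[5,16],[12,19],[17,16],[19,11],[20,0],[22,9],[32,10],[44,11],[48,0]]
[[0,7],[5,16],[12,19],[17,16],[19,11],[20,0],[22,9],[32,10],[44,11],[48,7],[50,0]]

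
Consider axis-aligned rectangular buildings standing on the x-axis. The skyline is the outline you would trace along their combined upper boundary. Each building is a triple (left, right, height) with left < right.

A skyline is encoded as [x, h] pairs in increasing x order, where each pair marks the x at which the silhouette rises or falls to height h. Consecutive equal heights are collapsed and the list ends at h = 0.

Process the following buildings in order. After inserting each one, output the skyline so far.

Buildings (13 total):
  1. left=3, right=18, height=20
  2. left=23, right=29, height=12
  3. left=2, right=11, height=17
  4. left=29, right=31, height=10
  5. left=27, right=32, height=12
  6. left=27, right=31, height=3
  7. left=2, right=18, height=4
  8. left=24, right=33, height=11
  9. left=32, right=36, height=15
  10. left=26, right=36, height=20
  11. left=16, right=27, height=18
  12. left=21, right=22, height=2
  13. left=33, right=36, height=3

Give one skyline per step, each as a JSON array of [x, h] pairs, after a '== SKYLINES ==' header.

== SKYLINES ==
[[3,20],[18,0]]
[[3,20],[18,0],[23,12],[29,0]]
[[2,17],[3,20],[18,0],[23,12],[29,0]]
[[2,17],[3,20],[18,0],[23,12],[29,10],[31,0]]
[[2,17],[3,20],[18,0],[23,12],[32,0]]
[[2,17],[3,20],[18,0],[23,12],[32,0]]
[[2,17],[3,20],[18,0],[23,12],[32,0]]
[[2,17],[3,20],[18,0],[23,12],[32,11],[33,0]]
[[2,17],[3,20],[18,0],[23,12],[32,15],[36,0]]
[[2,17],[3,20],[18,0],[23,12],[26,20],[36,0]]
[[2,17],[3,20],[18,18],[26,20],[36,0]]
[[2,17],[3,20],[18,18],[26,20],[36,0]]
[[2,17],[3,20],[18,18],[26,20],[36,0]]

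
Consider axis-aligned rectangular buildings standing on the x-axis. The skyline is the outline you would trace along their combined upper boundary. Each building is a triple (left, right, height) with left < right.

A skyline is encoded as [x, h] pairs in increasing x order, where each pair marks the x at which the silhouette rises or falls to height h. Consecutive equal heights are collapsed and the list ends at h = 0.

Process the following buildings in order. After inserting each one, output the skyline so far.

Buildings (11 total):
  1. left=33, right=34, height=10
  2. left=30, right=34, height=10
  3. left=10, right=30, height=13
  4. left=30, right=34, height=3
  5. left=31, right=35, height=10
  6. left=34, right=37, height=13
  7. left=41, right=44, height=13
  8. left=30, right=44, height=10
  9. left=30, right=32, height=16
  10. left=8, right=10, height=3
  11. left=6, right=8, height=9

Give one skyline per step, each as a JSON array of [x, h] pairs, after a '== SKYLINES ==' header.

== SKYLINES ==
[[33,10],[34,0]]
[[30,10],[34,0]]
[[10,13],[30,10],[34,0]]
[[10,13],[30,10],[34,0]]
[[10,13],[30,10],[35,0]]
[[10,13],[30,10],[34,13],[37,0]]
[[10,13],[30,10],[34,13],[37,0],[41,13],[44,0]]
[[10,13],[30,10],[34,13],[37,10],[41,13],[44,0]]
[[10,13],[30,16],[32,10],[34,13],[37,10],[41,13],[44,0]]
[[8,3],[10,13],[30,16],[32,10],[34,13],[37,10],[41,13],[44,0]]
[[6,9],[8,3],[10,13],[30,16],[32,10],[34,13],[37,10],[41,13],[44,0]]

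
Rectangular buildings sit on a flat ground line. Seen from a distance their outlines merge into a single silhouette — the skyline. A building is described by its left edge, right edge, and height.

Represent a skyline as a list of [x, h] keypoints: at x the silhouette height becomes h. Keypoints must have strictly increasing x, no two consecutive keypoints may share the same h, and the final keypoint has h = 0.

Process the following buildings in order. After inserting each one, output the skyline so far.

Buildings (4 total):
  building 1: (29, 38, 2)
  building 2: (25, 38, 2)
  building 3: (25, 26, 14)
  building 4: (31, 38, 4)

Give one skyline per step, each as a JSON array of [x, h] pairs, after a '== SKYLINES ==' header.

== SKYLINES ==
[[29,2],[38,0]]
[[25,2],[38,0]]
[[25,14],[26,2],[38,0]]
[[25,14],[26,2],[31,4],[38,0]]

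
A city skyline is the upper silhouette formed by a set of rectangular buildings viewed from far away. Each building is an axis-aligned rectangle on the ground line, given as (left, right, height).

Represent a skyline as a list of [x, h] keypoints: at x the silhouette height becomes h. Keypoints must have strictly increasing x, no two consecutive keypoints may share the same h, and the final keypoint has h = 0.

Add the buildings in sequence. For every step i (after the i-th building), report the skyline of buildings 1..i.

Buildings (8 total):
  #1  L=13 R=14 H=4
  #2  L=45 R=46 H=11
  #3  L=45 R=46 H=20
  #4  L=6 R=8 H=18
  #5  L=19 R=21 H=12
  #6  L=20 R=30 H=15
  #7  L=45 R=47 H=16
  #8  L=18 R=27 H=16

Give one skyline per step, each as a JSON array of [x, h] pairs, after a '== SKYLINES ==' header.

== SKYLINES ==
[[13,4],[14,0]]
[[13,4],[14,0],[45,11],[46,0]]
[[13,4],[14,0],[45,20],[46,0]]
[[6,18],[8,0],[13,4],[14,0],[45,20],[46,0]]
[[6,18],[8,0],[13,4],[14,0],[19,12],[21,0],[45,20],[46,0]]
[[6,18],[8,0],[13,4],[14,0],[19,12],[20,15],[30,0],[45,20],[46,0]]
[[6,18],[8,0],[13,4],[14,0],[19,12],[20,15],[30,0],[45,20],[46,16],[47,0]]
[[6,18],[8,0],[13,4],[14,0],[18,16],[27,15],[30,0],[45,20],[46,16],[47,0]]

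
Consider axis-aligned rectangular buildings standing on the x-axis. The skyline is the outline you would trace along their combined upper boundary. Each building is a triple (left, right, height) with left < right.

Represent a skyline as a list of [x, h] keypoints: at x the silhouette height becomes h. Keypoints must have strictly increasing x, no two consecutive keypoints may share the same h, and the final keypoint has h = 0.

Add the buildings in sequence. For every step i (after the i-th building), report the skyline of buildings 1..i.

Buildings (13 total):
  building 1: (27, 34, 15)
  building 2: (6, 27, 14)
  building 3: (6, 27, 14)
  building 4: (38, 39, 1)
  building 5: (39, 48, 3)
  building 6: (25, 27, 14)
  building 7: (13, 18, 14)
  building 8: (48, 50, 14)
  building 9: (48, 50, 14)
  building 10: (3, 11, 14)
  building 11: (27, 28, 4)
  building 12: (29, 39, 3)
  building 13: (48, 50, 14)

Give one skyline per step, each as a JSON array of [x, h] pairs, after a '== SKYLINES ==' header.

== SKYLINES ==
[[27,15],[34,0]]
[[6,14],[27,15],[34,0]]
[[6,14],[27,15],[34,0]]
[[6,14],[27,15],[34,0],[38,1],[39,0]]
[[6,14],[27,15],[34,0],[38,1],[39,3],[48,0]]
[[6,14],[27,15],[34,0],[38,1],[39,3],[48,0]]
[[6,14],[27,15],[34,0],[38,1],[39,3],[48,0]]
[[6,14],[27,15],[34,0],[38,1],[39,3],[48,14],[50,0]]
[[6,14],[27,15],[34,0],[38,1],[39,3],[48,14],[50,0]]
[[3,14],[27,15],[34,0],[38,1],[39,3],[48,14],[50,0]]
[[3,14],[27,15],[34,0],[38,1],[39,3],[48,14],[50,0]]
[[3,14],[27,15],[34,3],[48,14],[50,0]]
[[3,14],[27,15],[34,3],[48,14],[50,0]]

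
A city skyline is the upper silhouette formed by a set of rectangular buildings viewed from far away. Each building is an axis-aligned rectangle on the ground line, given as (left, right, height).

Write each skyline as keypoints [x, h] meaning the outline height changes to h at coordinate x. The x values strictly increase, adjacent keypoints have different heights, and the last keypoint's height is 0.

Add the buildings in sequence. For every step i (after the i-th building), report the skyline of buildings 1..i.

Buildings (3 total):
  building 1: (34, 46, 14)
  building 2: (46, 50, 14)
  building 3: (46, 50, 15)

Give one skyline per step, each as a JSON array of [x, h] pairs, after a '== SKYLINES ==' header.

== SKYLINES ==
[[34,14],[46,0]]
[[34,14],[50,0]]
[[34,14],[46,15],[50,0]]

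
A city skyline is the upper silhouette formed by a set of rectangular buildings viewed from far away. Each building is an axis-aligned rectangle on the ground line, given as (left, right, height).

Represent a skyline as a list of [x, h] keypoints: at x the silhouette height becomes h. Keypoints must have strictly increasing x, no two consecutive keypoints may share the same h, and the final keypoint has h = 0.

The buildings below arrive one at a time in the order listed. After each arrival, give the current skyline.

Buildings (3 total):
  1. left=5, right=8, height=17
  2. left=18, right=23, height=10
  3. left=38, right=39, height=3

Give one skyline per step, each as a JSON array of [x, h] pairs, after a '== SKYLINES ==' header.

== SKYLINES ==
[[5,17],[8,0]]
[[5,17],[8,0],[18,10],[23,0]]
[[5,17],[8,0],[18,10],[23,0],[38,3],[39,0]]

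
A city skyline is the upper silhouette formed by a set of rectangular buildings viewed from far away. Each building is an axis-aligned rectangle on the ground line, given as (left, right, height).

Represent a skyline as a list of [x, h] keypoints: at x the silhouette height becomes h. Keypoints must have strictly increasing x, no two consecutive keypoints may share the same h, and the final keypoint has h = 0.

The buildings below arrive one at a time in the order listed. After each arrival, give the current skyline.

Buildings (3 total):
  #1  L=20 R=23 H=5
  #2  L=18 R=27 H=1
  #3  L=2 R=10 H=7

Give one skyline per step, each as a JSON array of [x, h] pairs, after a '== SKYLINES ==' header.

== SKYLINES ==
[[20,5],[23,0]]
[[18,1],[20,5],[23,1],[27,0]]
[[2,7],[10,0],[18,1],[20,5],[23,1],[27,0]]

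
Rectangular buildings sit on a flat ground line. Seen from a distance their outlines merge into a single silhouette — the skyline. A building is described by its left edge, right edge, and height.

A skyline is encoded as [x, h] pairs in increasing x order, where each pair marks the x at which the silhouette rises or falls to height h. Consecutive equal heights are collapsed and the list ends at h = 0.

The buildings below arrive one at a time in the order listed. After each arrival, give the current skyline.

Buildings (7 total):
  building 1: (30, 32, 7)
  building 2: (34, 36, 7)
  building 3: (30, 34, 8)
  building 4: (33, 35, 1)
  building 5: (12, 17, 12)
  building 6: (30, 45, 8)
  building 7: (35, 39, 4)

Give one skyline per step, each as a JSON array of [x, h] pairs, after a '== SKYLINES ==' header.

== SKYLINES ==
[[30,7],[32,0]]
[[30,7],[32,0],[34,7],[36,0]]
[[30,8],[34,7],[36,0]]
[[30,8],[34,7],[36,0]]
[[12,12],[17,0],[30,8],[34,7],[36,0]]
[[12,12],[17,0],[30,8],[45,0]]
[[12,12],[17,0],[30,8],[45,0]]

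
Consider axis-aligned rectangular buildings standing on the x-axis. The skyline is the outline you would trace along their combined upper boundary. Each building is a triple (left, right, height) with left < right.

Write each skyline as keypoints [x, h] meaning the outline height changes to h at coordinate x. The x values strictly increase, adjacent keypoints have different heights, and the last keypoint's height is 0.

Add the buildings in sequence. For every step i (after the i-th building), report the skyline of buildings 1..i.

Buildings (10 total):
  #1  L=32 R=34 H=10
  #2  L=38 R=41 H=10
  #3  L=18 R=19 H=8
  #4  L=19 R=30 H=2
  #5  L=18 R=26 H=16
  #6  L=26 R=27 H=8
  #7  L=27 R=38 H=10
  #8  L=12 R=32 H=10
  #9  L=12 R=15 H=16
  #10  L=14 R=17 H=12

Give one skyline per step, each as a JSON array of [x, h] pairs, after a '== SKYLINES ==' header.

== SKYLINES ==
[[32,10],[34,0]]
[[32,10],[34,0],[38,10],[41,0]]
[[18,8],[19,0],[32,10],[34,0],[38,10],[41,0]]
[[18,8],[19,2],[30,0],[32,10],[34,0],[38,10],[41,0]]
[[18,16],[26,2],[30,0],[32,10],[34,0],[38,10],[41,0]]
[[18,16],[26,8],[27,2],[30,0],[32,10],[34,0],[38,10],[41,0]]
[[18,16],[26,8],[27,10],[41,0]]
[[12,10],[18,16],[26,10],[41,0]]
[[12,16],[15,10],[18,16],[26,10],[41,0]]
[[12,16],[15,12],[17,10],[18,16],[26,10],[41,0]]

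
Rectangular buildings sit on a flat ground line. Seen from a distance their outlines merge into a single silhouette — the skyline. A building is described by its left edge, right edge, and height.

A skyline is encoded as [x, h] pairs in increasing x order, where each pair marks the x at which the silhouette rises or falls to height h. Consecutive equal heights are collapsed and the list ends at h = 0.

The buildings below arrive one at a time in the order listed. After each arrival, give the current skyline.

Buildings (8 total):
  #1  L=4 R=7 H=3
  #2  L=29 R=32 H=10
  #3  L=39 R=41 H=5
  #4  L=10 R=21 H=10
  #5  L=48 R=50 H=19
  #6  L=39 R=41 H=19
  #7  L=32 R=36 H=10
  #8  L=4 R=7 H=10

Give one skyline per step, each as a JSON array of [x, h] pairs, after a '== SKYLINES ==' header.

== SKYLINES ==
[[4,3],[7,0]]
[[4,3],[7,0],[29,10],[32,0]]
[[4,3],[7,0],[29,10],[32,0],[39,5],[41,0]]
[[4,3],[7,0],[10,10],[21,0],[29,10],[32,0],[39,5],[41,0]]
[[4,3],[7,0],[10,10],[21,0],[29,10],[32,0],[39,5],[41,0],[48,19],[50,0]]
[[4,3],[7,0],[10,10],[21,0],[29,10],[32,0],[39,19],[41,0],[48,19],[50,0]]
[[4,3],[7,0],[10,10],[21,0],[29,10],[36,0],[39,19],[41,0],[48,19],[50,0]]
[[4,10],[7,0],[10,10],[21,0],[29,10],[36,0],[39,19],[41,0],[48,19],[50,0]]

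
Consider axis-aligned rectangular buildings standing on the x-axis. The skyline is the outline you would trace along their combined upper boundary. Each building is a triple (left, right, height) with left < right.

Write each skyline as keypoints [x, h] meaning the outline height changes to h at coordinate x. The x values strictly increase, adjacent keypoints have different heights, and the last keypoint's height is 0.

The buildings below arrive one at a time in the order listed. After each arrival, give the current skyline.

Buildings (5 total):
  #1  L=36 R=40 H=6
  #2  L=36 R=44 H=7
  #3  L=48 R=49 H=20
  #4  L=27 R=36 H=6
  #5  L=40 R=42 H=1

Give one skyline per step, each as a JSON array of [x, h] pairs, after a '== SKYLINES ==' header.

== SKYLINES ==
[[36,6],[40,0]]
[[36,7],[44,0]]
[[36,7],[44,0],[48,20],[49,0]]
[[27,6],[36,7],[44,0],[48,20],[49,0]]
[[27,6],[36,7],[44,0],[48,20],[49,0]]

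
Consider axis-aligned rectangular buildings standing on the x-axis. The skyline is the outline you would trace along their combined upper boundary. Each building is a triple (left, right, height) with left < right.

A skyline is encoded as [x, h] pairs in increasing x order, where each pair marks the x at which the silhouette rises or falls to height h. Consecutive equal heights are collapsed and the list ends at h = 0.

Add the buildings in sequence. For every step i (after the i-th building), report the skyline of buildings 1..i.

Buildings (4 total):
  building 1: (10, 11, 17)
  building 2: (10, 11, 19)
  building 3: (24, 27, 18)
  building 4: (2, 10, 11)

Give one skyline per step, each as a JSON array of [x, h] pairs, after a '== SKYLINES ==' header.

== SKYLINES ==
[[10,17],[11,0]]
[[10,19],[11,0]]
[[10,19],[11,0],[24,18],[27,0]]
[[2,11],[10,19],[11,0],[24,18],[27,0]]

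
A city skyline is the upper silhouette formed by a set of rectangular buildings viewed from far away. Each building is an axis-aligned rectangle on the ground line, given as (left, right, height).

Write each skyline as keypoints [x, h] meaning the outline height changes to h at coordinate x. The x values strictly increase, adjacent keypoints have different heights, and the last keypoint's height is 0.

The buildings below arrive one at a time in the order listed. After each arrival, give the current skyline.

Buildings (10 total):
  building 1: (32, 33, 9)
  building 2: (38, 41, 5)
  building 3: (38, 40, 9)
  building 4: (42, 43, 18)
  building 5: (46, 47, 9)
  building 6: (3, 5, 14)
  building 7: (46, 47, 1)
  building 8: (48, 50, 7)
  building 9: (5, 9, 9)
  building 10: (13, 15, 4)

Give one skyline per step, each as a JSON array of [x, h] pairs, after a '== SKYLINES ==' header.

== SKYLINES ==
[[32,9],[33,0]]
[[32,9],[33,0],[38,5],[41,0]]
[[32,9],[33,0],[38,9],[40,5],[41,0]]
[[32,9],[33,0],[38,9],[40,5],[41,0],[42,18],[43,0]]
[[32,9],[33,0],[38,9],[40,5],[41,0],[42,18],[43,0],[46,9],[47,0]]
[[3,14],[5,0],[32,9],[33,0],[38,9],[40,5],[41,0],[42,18],[43,0],[46,9],[47,0]]
[[3,14],[5,0],[32,9],[33,0],[38,9],[40,5],[41,0],[42,18],[43,0],[46,9],[47,0]]
[[3,14],[5,0],[32,9],[33,0],[38,9],[40,5],[41,0],[42,18],[43,0],[46,9],[47,0],[48,7],[50,0]]
[[3,14],[5,9],[9,0],[32,9],[33,0],[38,9],[40,5],[41,0],[42,18],[43,0],[46,9],[47,0],[48,7],[50,0]]
[[3,14],[5,9],[9,0],[13,4],[15,0],[32,9],[33,0],[38,9],[40,5],[41,0],[42,18],[43,0],[46,9],[47,0],[48,7],[50,0]]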